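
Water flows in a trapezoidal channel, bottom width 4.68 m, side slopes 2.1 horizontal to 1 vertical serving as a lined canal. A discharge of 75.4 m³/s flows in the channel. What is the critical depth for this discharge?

At critical depth, Q² T / (g A³) = 1, i.e. A³/T = Q²/g = 75.4²/9.81 = 579.5.
At y = 2.66 m: A³/T = 1285 — over.
At y = 1.62 m: A³/T = 195.4 — short.
At y = 2.17 m: A³/T = 583.8 — close enough.

y_c = 2.17 m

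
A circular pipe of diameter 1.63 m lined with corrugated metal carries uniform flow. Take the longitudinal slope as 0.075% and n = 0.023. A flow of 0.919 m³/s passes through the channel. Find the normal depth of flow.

y_n = 0.979 m

Manning's equation rearranged: A R^(2/3) = nQ / (1·√S) = 0.023 × 0.919 / (√0.00075) = 0.7718.
At y = 1.13 m: A R^(2/3) = 0.9481 — over.
At y = 0.979 m: A R^(2/3) = 0.7718 — matches.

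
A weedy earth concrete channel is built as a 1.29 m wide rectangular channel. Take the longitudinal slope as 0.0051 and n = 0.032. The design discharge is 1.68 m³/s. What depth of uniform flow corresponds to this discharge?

Manning's equation rearranged: A R^(2/3) = nQ / (1·√S) = 0.032 × 1.68 / (√0.0051) = 0.7528.
At y = 1.25 m: A R^(2/3) = 0.9122 — over.
At y = 0.929 m: A R^(2/3) = 0.6295 — short.
At y = 1.07 m: A R^(2/3) = 0.7524 — ≈ 0.7528.

y_n = 1.07 m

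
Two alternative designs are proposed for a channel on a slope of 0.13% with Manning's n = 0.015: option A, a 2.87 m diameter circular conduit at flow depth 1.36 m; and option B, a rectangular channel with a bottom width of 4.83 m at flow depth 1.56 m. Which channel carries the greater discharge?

Channel A: For a circular section of diameter D = 2.87 m at depth y = 1.36 m, the central angle is θ = 2 arccos(1 − 2y/D) = 3.037 rad. Then A = (D²/8)(θ − sin θ) = 3.019 m² and P = Dθ/2 = 4.358 m. Hydraulic radius R = A/P = 3.019/4.358 = 0.6928 m. Q_A = (1/0.015)·3.019·0.6928^(2/3)·√0.0013 = 5.683 m³/s.
Channel B: Flow area A = b·y = 4.83 × 1.56 = 7.535 m². Wetted perimeter P = b + 2y = 4.83 + 2×1.56 = 7.95 m. Hydraulic radius R = A/P = 7.535/7.95 = 0.9478 m. Q_B = (1/0.015)·7.535·0.9478^(2/3)·√0.0013 = 17.48 m³/s.
Q_A = 5.683 m³/s vs Q_B = 17.48 m³/s, so channel B carries more.

channel B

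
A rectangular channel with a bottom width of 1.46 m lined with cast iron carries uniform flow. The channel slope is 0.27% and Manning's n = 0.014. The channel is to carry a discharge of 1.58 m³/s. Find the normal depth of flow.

y_n = 0.608 m

Manning's equation rearranged: A R^(2/3) = nQ / (1·√S) = 0.014 × 1.58 / (√0.0027) = 0.4257.
Try y = 0.468 m: A R^(2/3) = 0.296 — short.
Try y = 0.608 m: A R^(2/3) = 0.4254 — close enough.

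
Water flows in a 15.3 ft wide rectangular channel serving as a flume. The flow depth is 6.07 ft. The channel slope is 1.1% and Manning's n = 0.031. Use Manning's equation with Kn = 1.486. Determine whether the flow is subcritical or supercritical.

Flow area A = b·y = 15.3 × 6.07 = 92.87 ft². Wetted perimeter P = b + 2y = 15.3 + 2×6.07 = 27.44 ft.
Hydraulic radius R = A/P = 92.87/27.44 = 3.385 ft.
V = (1.486/n) R^(2/3) √S = (1.486/0.031) × 3.385^(2/3) × √0.011 = 11.33 ft/s. Hydraulic depth D_h = A/T = 92.87/15.3 = 6.07 ft.
Froude number Fr = V/√(g·D_h) = 11.33/√(32.2×6.07) = 0.811, which is less than 1, so the flow is subcritical.

subcritical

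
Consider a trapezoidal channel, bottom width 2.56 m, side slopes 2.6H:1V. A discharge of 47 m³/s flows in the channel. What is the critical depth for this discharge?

y_c = 1.89 m

At critical depth, Q² T / (g A³) = 1, i.e. A³/T = Q²/g = 47²/9.81 = 225.2.
Try y = 2.08 m: A³/T = 340.3 — high.
Try y = 1.57 m: A³/T = 105.7 — low.
Try y = 1.89 m: A³/T = 227.5 — close enough.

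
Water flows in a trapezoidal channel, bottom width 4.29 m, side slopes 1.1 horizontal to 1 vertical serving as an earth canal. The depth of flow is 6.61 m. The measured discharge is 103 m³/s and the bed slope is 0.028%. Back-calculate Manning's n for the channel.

With bottom width b = 4.29 m and side slope z = 1.1: A = (b + zy)y = (4.29 + 1.1×6.61)×6.61 = 76.42 m²; P = b + 2y√(1+z²) = 4.29 + 2×6.61×1.487 = 23.94 m.
Hydraulic radius R = A/P = 76.42/23.94 = 3.192 m.
Rearranging Manning's equation: n = (1/Q) A R^(2/3) S^(1/2) = (1/103) × 76.42 × 3.192^(2/3) × √0.00028 = 0.0269.

n = 0.0269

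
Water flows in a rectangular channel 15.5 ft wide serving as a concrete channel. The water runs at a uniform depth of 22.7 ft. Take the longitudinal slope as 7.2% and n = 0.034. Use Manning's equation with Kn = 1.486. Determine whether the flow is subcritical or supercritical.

supercritical

Flow area A = b·y = 15.5 × 22.7 = 351.8 ft². Wetted perimeter P = b + 2y = 15.5 + 2×22.7 = 60.9 ft.
Hydraulic radius R = A/P = 351.8/60.9 = 5.778 ft.
V = (1.486/n) R^(2/3) √S = (1.486/0.034) × 5.778^(2/3) × √0.072 = 37.76 ft/s. Hydraulic depth D_h = A/T = 351.8/15.5 = 22.7 ft.
Froude number Fr = V/√(g·D_h) = 37.76/√(32.2×22.7) = 1.4, which is greater than 1, so the flow is supercritical.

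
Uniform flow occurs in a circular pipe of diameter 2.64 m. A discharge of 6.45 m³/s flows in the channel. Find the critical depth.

At critical depth, Q² T / (g A³) = 1, i.e. A³/T = Q²/g = 6.45²/9.81 = 4.241.
At y = 1.22 m: A³/T = 5.747 — over.
At y = 0.831 m: A³/T = 1.312 — short.
At y = 1.13 m: A³/T = 4.285 — close enough.

y_c = 1.13 m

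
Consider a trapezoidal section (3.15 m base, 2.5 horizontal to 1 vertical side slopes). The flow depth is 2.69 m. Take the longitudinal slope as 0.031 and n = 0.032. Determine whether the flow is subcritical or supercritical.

supercritical

With bottom width b = 3.15 m and side slope z = 2.5: A = (b + zy)y = (3.15 + 2.5×2.69)×2.69 = 26.56 m²; P = b + 2y√(1+z²) = 3.15 + 2×2.69×2.693 = 17.64 m.
Hydraulic radius R = A/P = 26.56/17.64 = 1.506 m.
V = (1/n) R^(2/3) √S = (1/0.032) × 1.506^(2/3) × √0.031 = 7.23 m/s. Hydraulic depth D_h = A/T = 26.56/16.6 = 1.6 m.
Froude number Fr = V/√(g·D_h) = 7.23/√(9.81×1.6) = 1.82, which is greater than 1, so the flow is supercritical.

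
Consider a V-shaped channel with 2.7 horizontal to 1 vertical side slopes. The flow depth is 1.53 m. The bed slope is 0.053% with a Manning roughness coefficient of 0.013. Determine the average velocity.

V = 1.42 m/s

For a triangular section with side slope z = 2.7: A = zy² = 2.7×1.53² = 6.32 m²; P = 2y√(1+z²) = 2×1.53×2.879 = 8.81 m.
Hydraulic radius R = A/P = 6.32/8.81 = 0.7174 m.
From Manning's equation, V = (1/n) R^(2/3) S^(1/2) = (1/0.013) × 0.7174^(2/3) × 0.00053^(1/2) = 1.42 m/s.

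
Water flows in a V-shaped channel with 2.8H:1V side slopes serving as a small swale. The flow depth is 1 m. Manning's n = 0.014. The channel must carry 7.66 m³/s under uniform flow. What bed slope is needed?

For a triangular section with side slope z = 2.8: A = zy² = 2.8×1² = 2.8 m²; P = 2y√(1+z²) = 2×1×2.973 = 5.946 m.
Hydraulic radius R = A/P = 2.8/5.946 = 0.4709 m.
From Manning's equation, S = [nQ / (1 A R^(2/3))]² = [0.014 × 7.66 / (1 × 2.8 × 0.4709^(2/3))]² = 0.004.

S = 0.004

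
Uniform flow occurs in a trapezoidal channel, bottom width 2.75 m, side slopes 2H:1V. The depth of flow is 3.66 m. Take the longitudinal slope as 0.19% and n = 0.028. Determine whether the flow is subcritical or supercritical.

subcritical

With bottom width b = 2.75 m and side slope z = 2: A = (b + zy)y = (2.75 + 2×3.66)×3.66 = 36.86 m²; P = b + 2y√(1+z²) = 2.75 + 2×3.66×2.236 = 19.12 m.
Hydraulic radius R = A/P = 36.86/19.12 = 1.928 m.
V = (1/n) R^(2/3) √S = (1/0.028) × 1.928^(2/3) × √0.0019 = 2.411 m/s. Hydraulic depth D_h = A/T = 36.86/17.39 = 2.119 m.
Froude number Fr = V/√(g·D_h) = 2.411/√(9.81×2.119) = 0.529, which is less than 1, so the flow is subcritical.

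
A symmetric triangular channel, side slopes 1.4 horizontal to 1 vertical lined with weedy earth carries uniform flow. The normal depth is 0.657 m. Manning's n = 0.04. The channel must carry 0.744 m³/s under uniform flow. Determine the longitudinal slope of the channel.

For a triangular section with side slope z = 1.4: A = zy² = 1.4×0.657² = 0.6043 m²; P = 2y√(1+z²) = 2×0.657×1.72 = 2.261 m.
Hydraulic radius R = A/P = 0.6043/2.261 = 0.2673 m.
From Manning's equation, S = [nQ / (1 A R^(2/3))]² = [0.04 × 0.744 / (1 × 0.6043 × 0.2673^(2/3))]² = 0.0141.

S = 0.0141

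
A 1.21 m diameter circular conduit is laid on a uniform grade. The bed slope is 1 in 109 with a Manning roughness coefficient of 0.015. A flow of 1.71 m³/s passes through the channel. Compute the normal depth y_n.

y_n = 0.617 m

Manning's equation rearranged: A R^(2/3) = nQ / (1·√S) = 0.015 × 1.71 / (√0.009174) = 0.2678.
Try y = 0.505 m: A R^(2/3) = 0.1886 — too small.
Try y = 0.734 m: A R^(2/3) = 0.354 — too large.
Try y = 0.617 m: A R^(2/3) = 0.2678 — close enough.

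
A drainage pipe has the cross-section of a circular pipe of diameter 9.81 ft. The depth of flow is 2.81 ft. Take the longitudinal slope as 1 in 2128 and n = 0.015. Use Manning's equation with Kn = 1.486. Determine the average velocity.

For a circular section of diameter D = 9.81 ft at depth y = 2.81 ft, the central angle is θ = 2 arccos(1 − 2y/D) = 2.259 rad. Then A = (D²/8)(θ − sin θ) = 17.88 ft² and P = Dθ/2 = 11.08 ft.
Hydraulic radius R = A/P = 17.88/11.08 = 1.614 ft.
From Manning's equation, V = (1.486/n) R^(2/3) S^(1/2) = (1.486/0.015) × 1.614^(2/3) × 0.0004699^(1/2) = 2.95 ft/s.

V = 2.95 ft/s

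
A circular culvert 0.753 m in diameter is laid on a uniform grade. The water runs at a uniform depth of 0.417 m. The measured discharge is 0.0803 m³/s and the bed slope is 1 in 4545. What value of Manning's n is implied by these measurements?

For a circular section of diameter D = 0.753 m at depth y = 0.417 m, the central angle is θ = 2 arccos(1 − 2y/D) = 3.357 rad. Then A = (D²/8)(θ − sin θ) = 0.2531 m² and P = Dθ/2 = 1.264 m.
Hydraulic radius R = A/P = 0.2531/1.264 = 0.2002 m.
Rearranging Manning's equation: n = (1/Q) A R^(2/3) S^(1/2) = (1/0.0803) × 0.2531 × 0.2002^(2/3) × √0.00022 = 0.016.

n = 0.016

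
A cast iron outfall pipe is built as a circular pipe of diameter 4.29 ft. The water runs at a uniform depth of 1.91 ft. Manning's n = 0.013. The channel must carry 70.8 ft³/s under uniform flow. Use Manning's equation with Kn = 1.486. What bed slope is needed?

For a circular section of diameter D = 4.29 ft at depth y = 1.91 ft, the central angle is θ = 2 arccos(1 − 2y/D) = 2.922 rad. Then A = (D²/8)(θ − sin θ) = 6.221 ft² and P = Dθ/2 = 6.268 ft.
Hydraulic radius R = A/P = 6.221/6.268 = 0.9926 ft.
From Manning's equation, S = [nQ / (1.486 A R^(2/3))]² = [0.013 × 70.8 / (1.486 × 6.221 × 0.9926^(2/3))]² = 0.01.

S = 0.01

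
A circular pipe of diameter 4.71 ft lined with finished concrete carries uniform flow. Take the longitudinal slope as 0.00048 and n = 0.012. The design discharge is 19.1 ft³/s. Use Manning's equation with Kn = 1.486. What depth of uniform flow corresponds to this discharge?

y_n = 1.96 ft

Manning's equation rearranged: A R^(2/3) = nQ / (1.486·√S) = 0.012 × 19.1 / (1.486 × √0.00048) = 7.04.
Try y = 2.43 ft: A R^(2/3) = 10.24 — high.
Try y = 1.96 ft: A R^(2/3) = 7.036 — ≈ 7.04.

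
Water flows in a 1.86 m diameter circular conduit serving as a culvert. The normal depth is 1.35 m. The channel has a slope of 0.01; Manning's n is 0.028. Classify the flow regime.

subcritical

For a circular section of diameter D = 1.86 m at depth y = 1.35 m, the central angle is θ = 2 arccos(1 − 2y/D) = 4.079 rad. Then A = (D²/8)(θ − sin θ) = 2.112 m² and P = Dθ/2 = 3.793 m.
Hydraulic radius R = A/P = 2.112/3.793 = 0.5569 m.
V = (1/n) R^(2/3) √S = (1/0.028) × 0.5569^(2/3) × √0.01 = 2.417 m/s. Hydraulic depth D_h = A/T = 2.112/1.66 = 1.273 m.
Froude number Fr = V/√(g·D_h) = 2.417/√(9.81×1.273) = 0.684, which is less than 1, so the flow is subcritical.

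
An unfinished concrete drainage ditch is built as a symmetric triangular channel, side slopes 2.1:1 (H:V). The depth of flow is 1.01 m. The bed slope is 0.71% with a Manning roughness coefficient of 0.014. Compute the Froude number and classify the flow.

For a triangular section with side slope z = 2.1: A = zy² = 2.1×1.01² = 2.142 m²; P = 2y√(1+z²) = 2×1.01×2.326 = 4.698 m.
Hydraulic radius R = A/P = 2.142/4.698 = 0.4559 m.
V = (1/n) R^(2/3) √S = (1/0.014) × 0.4559^(2/3) × √0.0071 = 3.565 m/s. Hydraulic depth D_h = A/T = 2.142/4.242 = 0.505 m.
Froude number Fr = V/√(g·D_h) = 3.565/√(9.81×0.505) = 1.6, which is greater than 1, so the flow is supercritical.

supercritical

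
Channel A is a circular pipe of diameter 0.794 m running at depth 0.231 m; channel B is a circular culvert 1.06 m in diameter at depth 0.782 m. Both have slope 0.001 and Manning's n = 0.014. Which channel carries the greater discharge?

Channel A: For a circular section of diameter D = 0.794 m at depth y = 0.231 m, the central angle is θ = 2 arccos(1 − 2y/D) = 2.279 rad. Then A = (D²/8)(θ − sin θ) = 0.1197 m² and P = Dθ/2 = 0.9047 m. Hydraulic radius R = A/P = 0.1197/0.9047 = 0.1323 m. Q_A = (1/0.014)·0.1197·0.1323^(2/3)·√0.001 = 0.07022 m³/s.
Channel B: For a circular section of diameter D = 1.06 m at depth y = 0.782 m, the central angle is θ = 2 arccos(1 − 2y/D) = 4.133 rad. Then A = (D²/8)(θ − sin θ) = 0.6979 m² and P = Dθ/2 = 2.19 m. Hydraulic radius R = A/P = 0.6979/2.19 = 0.3186 m. Q_B = (1/0.014)·0.6979·0.3186^(2/3)·√0.001 = 0.7354 m³/s.
Q_A = 0.07022 m³/s vs Q_B = 0.7354 m³/s, so channel B carries more.

channel B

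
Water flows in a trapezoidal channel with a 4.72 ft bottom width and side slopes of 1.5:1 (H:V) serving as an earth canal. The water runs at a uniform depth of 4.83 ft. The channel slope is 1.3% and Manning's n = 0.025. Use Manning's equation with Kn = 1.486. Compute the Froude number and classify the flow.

With bottom width b = 4.72 ft and side slope z = 1.5: A = (b + zy)y = (4.72 + 1.5×4.83)×4.83 = 57.79 ft²; P = b + 2y√(1+z²) = 4.72 + 2×4.83×1.803 = 22.13 ft.
Hydraulic radius R = A/P = 57.79/22.13 = 2.611 ft.
V = (1.486/n) R^(2/3) √S = (1.486/0.025) × 2.611^(2/3) × √0.013 = 12.85 ft/s. Hydraulic depth D_h = A/T = 57.79/19.21 = 3.008 ft.
Froude number Fr = V/√(g·D_h) = 12.85/√(32.2×3.008) = 1.31, which is greater than 1, so the flow is supercritical.

supercritical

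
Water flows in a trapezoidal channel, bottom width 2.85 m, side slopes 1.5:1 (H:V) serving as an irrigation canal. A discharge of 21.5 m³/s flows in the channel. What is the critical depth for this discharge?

At critical depth, Q² T / (g A³) = 1, i.e. A³/T = Q²/g = 21.5²/9.81 = 47.12.
At y = 1.07 m: A³/T = 17.87 — short.
At y = 1.58 m: A³/T = 73.92 — over.
At y = 1.4 m: A³/T = 47.21 — ≈ 47.12.

y_c = 1.4 m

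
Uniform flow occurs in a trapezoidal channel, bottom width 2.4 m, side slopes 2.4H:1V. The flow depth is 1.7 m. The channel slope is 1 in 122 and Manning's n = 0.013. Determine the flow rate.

Q = 75.7 m³/s

With bottom width b = 2.4 m and side slope z = 2.4: A = (b + zy)y = (2.4 + 2.4×1.7)×1.7 = 11.02 m²; P = b + 2y√(1+z²) = 2.4 + 2×1.7×2.6 = 11.24 m.
Hydraulic radius R = A/P = 11.02/11.24 = 0.9801 m.
Manning's equation: Q = (1/n) A R^(2/3) S^(1/2) = (1/0.013) × 11.02 × 0.9801^(2/3) × 0.008197^(1/2) = 75.7 m³/s.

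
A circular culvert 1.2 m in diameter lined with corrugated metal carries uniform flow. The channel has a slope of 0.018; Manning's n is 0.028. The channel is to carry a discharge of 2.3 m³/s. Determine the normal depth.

Manning's equation rearranged: A R^(2/3) = nQ / (1·√S) = 0.028 × 2.3 / (√0.018) = 0.48.
Try y = 1.08 m: A R^(2/3) = 0.5402 — too large.
Try y = 0.663 m: A R^(2/3) = 0.299 — too small.
Try y = 0.931 m: A R^(2/3) = 0.48 — close enough.

y_n = 0.931 m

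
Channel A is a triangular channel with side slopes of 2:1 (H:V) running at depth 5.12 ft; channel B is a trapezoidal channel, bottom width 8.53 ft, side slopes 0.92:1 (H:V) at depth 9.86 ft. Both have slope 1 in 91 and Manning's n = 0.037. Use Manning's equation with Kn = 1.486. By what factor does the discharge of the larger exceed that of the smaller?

Channel A: For a triangular section with side slope z = 2: A = zy² = 2×5.12² = 52.43 ft²; P = 2y√(1+z²) = 2×5.12×2.236 = 22.9 ft. Hydraulic radius R = A/P = 52.43/22.9 = 2.29 ft. Q_A = (1.486/0.037)·52.43·2.29^(2/3)·√0.01099 = 383.5 ft³/s.
Channel B: With bottom width b = 8.53 ft and side slope z = 0.92: A = (b + zy)y = (8.53 + 0.92×9.86)×9.86 = 173.5 ft²; P = b + 2y√(1+z²) = 8.53 + 2×9.86×1.359 = 35.33 ft. Hydraulic radius R = A/P = 173.5/35.33 = 4.913 ft. Q_B = (1.486/0.037)·173.5·4.913^(2/3)·√0.01099 = 2112 ft³/s.
The larger discharge is 2112 ft³/s and the smaller is 383.5 ft³/s; the ratio is 5.51.

5.51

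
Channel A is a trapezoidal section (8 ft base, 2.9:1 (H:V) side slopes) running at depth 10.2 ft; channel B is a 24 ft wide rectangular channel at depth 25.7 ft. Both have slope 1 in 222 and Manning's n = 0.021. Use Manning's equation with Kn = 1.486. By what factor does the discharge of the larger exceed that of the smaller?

2.11

Channel A: With bottom width b = 8 ft and side slope z = 2.9: A = (b + zy)y = (8 + 2.9×10.2)×10.2 = 383.3 ft²; P = b + 2y√(1+z²) = 8 + 2×10.2×3.068 = 70.58 ft. Hydraulic radius R = A/P = 383.3/70.58 = 5.431 ft. Q_A = (1.486/0.021)·383.3·5.431^(2/3)·√0.004505 = 5625 ft³/s.
Channel B: Flow area A = b·y = 24 × 25.7 = 616.8 ft². Wetted perimeter P = b + 2y = 24 + 2×25.7 = 75.4 ft. Hydraulic radius R = A/P = 616.8/75.4 = 8.18 ft. Q_B = (1.486/0.021)·616.8·8.18^(2/3)·√0.004505 = 11890 ft³/s.
The larger discharge is 11890 ft³/s and the smaller is 5625 ft³/s; the ratio is 2.11.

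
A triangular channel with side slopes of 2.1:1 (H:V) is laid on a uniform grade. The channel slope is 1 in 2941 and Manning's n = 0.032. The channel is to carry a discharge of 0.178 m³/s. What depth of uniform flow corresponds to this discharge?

y_n = 0.595 m

Manning's equation rearranged: A R^(2/3) = nQ / (1·√S) = 0.032 × 0.178 / (√0.00034) = 0.3089.
Trying y = 0.49 m: A R^(2/3) = 0.1844 — low.
Trying y = 0.595 m: A R^(2/3) = 0.3095 — ≈ 0.3089.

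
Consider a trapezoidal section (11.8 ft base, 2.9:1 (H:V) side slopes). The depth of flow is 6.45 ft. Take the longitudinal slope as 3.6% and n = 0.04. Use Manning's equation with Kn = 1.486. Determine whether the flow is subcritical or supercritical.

supercritical

With bottom width b = 11.8 ft and side slope z = 2.9: A = (b + zy)y = (11.8 + 2.9×6.45)×6.45 = 196.8 ft²; P = b + 2y√(1+z²) = 11.8 + 2×6.45×3.068 = 51.37 ft.
Hydraulic radius R = A/P = 196.8/51.37 = 3.83 ft.
V = (1.486/n) R^(2/3) √S = (1.486/0.04) × 3.83^(2/3) × √0.036 = 17.25 ft/s. Hydraulic depth D_h = A/T = 196.8/49.21 = 3.998 ft.
Froude number Fr = V/√(g·D_h) = 17.25/√(32.2×3.998) = 1.52, which is greater than 1, so the flow is supercritical.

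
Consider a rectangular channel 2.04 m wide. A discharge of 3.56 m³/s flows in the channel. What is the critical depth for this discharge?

For a rectangular channel, critical depth y_c = (q²/g)^(1/3) where q = Q/b = 3.56/2.04 = 1.745 m²/s.
So y_c = (1.745²/9.81)^(1/3) = 0.677 m.

y_c = 0.677 m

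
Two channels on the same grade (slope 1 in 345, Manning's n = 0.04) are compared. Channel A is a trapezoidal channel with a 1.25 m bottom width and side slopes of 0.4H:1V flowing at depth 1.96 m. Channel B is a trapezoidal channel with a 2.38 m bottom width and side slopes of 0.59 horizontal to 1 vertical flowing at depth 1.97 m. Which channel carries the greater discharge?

Channel A: With bottom width b = 1.25 m and side slope z = 0.4: A = (b + zy)y = (1.25 + 0.4×1.96)×1.96 = 3.987 m²; P = b + 2y√(1+z²) = 1.25 + 2×1.96×1.077 = 5.472 m. Hydraulic radius R = A/P = 3.987/5.472 = 0.7286 m. Q_A = (1/0.04)·3.987·0.7286^(2/3)·√0.002899 = 4.345 m³/s.
Channel B: With bottom width b = 2.38 m and side slope z = 0.59: A = (b + zy)y = (2.38 + 0.59×1.97)×1.97 = 6.978 m²; P = b + 2y√(1+z²) = 2.38 + 2×1.97×1.161 = 6.955 m. Hydraulic radius R = A/P = 6.978/6.955 = 1.003 m. Q_B = (1/0.04)·6.978·1.003^(2/3)·√0.002899 = 9.414 m³/s.
Q_A = 4.345 m³/s vs Q_B = 9.414 m³/s, so channel B carries more.

channel B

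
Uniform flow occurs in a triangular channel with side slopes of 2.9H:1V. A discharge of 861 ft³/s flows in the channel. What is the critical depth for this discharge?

At critical depth, Q² T / (g A³) = 1, i.e. A³/T = Q²/g = 861²/32.2 = 23020.
At y = 4.76 ft: A³/T = 10280 — low.
At y = 6.86 ft: A³/T = 63880 — high.
At y = 5.59 ft: A³/T = 22950 — close enough.

y_c = 5.59 ft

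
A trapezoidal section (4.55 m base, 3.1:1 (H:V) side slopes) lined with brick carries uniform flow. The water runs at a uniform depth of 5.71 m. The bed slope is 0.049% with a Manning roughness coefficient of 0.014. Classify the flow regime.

subcritical

With bottom width b = 4.55 m and side slope z = 3.1: A = (b + zy)y = (4.55 + 3.1×5.71)×5.71 = 127.1 m²; P = b + 2y√(1+z²) = 4.55 + 2×5.71×3.257 = 41.75 m.
Hydraulic radius R = A/P = 127.1/41.75 = 3.043 m.
V = (1/n) R^(2/3) √S = (1/0.014) × 3.043^(2/3) × √0.00049 = 3.32 m/s. Hydraulic depth D_h = A/T = 127.1/39.95 = 3.18 m.
Froude number Fr = V/√(g·D_h) = 3.32/√(9.81×3.18) = 0.594, which is less than 1, so the flow is subcritical.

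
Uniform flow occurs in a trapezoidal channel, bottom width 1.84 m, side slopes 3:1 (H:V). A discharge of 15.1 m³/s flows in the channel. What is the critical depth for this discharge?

At critical depth, Q² T / (g A³) = 1, i.e. A³/T = Q²/g = 15.1²/9.81 = 23.24.
Trying y = 0.905 m: A³/T = 9.636 — low.
Trying y = 1.27 m: A³/T = 39.05 — high.
Trying y = 1.12 m: A³/T = 23.08 — matches.

y_c = 1.12 m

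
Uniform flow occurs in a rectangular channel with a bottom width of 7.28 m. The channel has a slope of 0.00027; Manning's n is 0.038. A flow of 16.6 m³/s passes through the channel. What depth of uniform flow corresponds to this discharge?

Manning's equation rearranged: A R^(2/3) = nQ / (1·√S) = 0.038 × 16.6 / (√0.00027) = 38.39.
At y = 2.72 m: A R^(2/3) = 26.6 — short.
At y = 3.56 m: A R^(2/3) = 38.35 — matches.

y_n = 3.56 m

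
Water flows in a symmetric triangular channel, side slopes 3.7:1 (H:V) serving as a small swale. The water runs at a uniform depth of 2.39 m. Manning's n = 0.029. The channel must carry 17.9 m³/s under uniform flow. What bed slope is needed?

S = 0.000499

For a triangular section with side slope z = 3.7: A = zy² = 3.7×2.39² = 21.13 m²; P = 2y√(1+z²) = 2×2.39×3.833 = 18.32 m.
Hydraulic radius R = A/P = 21.13/18.32 = 1.154 m.
From Manning's equation, S = [nQ / (1 A R^(2/3))]² = [0.029 × 17.9 / (1 × 21.13 × 1.154^(2/3))]² = 0.000499.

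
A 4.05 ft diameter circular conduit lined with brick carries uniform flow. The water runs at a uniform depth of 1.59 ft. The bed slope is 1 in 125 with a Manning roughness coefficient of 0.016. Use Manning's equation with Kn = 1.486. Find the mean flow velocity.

For a circular section of diameter D = 4.05 ft at depth y = 1.59 ft, the central angle is θ = 2 arccos(1 − 2y/D) = 2.709 rad. Then A = (D²/8)(θ − sin θ) = 4.693 ft² and P = Dθ/2 = 5.485 ft.
Hydraulic radius R = A/P = 4.693/5.485 = 0.8556 ft.
From Manning's equation, V = (1.486/n) R^(2/3) S^(1/2) = (1.486/0.016) × 0.8556^(2/3) × 0.008^(1/2) = 7.49 ft/s.

V = 7.49 ft/s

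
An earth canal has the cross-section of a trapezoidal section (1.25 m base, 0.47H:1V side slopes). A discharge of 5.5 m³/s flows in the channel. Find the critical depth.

At critical depth, Q² T / (g A³) = 1, i.e. A³/T = Q²/g = 5.5²/9.81 = 3.084.
Trying y = 0.919 m: A³/T = 1.747 — low.
Trying y = 1.22 m: A³/T = 4.593 — high.
Trying y = 1.09 m: A³/T = 3.116 — ≈ 3.084.

y_c = 1.09 m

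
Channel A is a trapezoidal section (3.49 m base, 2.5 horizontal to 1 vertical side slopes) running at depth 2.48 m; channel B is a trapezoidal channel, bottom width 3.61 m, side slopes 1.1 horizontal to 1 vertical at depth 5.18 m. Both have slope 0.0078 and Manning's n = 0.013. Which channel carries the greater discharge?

channel B

Channel A: With bottom width b = 3.49 m and side slope z = 2.5: A = (b + zy)y = (3.49 + 2.5×2.48)×2.48 = 24.03 m²; P = b + 2y√(1+z²) = 3.49 + 2×2.48×2.693 = 16.85 m. Hydraulic radius R = A/P = 24.03/16.85 = 1.427 m. Q_A = (1/0.013)·24.03·1.427^(2/3)·√0.0078 = 206.9 m³/s.
Channel B: With bottom width b = 3.61 m and side slope z = 1.1: A = (b + zy)y = (3.61 + 1.1×5.18)×5.18 = 48.22 m²; P = b + 2y√(1+z²) = 3.61 + 2×5.18×1.487 = 19.01 m. Hydraulic radius R = A/P = 48.22/19.01 = 2.536 m. Q_B = (1/0.013)·48.22·2.536^(2/3)·√0.0078 = 609.2 m³/s.
Q_A = 206.9 m³/s vs Q_B = 609.2 m³/s, so channel B carries more.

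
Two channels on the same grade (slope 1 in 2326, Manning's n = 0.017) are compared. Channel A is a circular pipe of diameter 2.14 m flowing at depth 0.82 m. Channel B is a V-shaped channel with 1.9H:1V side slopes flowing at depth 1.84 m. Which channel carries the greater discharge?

channel B

Channel A: For a circular section of diameter D = 2.14 m at depth y = 0.82 m, the central angle is θ = 2 arccos(1 − 2y/D) = 2.67 rad. Then A = (D²/8)(θ − sin θ) = 1.268 m² and P = Dθ/2 = 2.857 m. Hydraulic radius R = A/P = 1.268/2.857 = 0.444 m. Q_A = (1/0.017)·1.268·0.444^(2/3)·√0.0004299 = 0.9003 m³/s.
Channel B: For a triangular section with side slope z = 1.9: A = zy² = 1.9×1.84² = 6.433 m²; P = 2y√(1+z²) = 2×1.84×2.147 = 7.901 m. Hydraulic radius R = A/P = 6.433/7.901 = 0.8141 m. Q_B = (1/0.017)·6.433·0.8141^(2/3)·√0.0004299 = 6.841 m³/s.
Q_A = 0.9003 m³/s vs Q_B = 6.841 m³/s, so channel B carries more.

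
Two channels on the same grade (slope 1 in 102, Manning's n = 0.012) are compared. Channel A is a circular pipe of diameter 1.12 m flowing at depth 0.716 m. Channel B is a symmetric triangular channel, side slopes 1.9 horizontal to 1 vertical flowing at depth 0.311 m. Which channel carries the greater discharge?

Channel A: For a circular section of diameter D = 1.12 m at depth y = 0.716 m, the central angle is θ = 2 arccos(1 − 2y/D) = 3.706 rad. Then A = (D²/8)(θ − sin θ) = 0.665 m² and P = Dθ/2 = 2.075 m. Hydraulic radius R = A/P = 0.665/2.075 = 0.3204 m. Q_A = (1/0.012)·0.665·0.3204^(2/3)·√0.009804 = 2.569 m³/s.
Channel B: For a triangular section with side slope z = 1.9: A = zy² = 1.9×0.311² = 0.1838 m²; P = 2y√(1+z²) = 2×0.311×2.147 = 1.335 m. Hydraulic radius R = A/P = 0.1838/1.335 = 0.1376 m. Q_B = (1/0.012)·0.1838·0.1376^(2/3)·√0.009804 = 0.4042 m³/s.
Q_A = 2.569 m³/s vs Q_B = 0.4042 m³/s, so channel A carries more.

channel A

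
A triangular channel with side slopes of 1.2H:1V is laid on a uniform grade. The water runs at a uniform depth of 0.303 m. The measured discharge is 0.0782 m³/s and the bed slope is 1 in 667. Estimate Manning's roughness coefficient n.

For a triangular section with side slope z = 1.2: A = zy² = 1.2×0.303² = 0.1102 m²; P = 2y√(1+z²) = 2×0.303×1.562 = 0.9466 m.
Hydraulic radius R = A/P = 0.1102/0.9466 = 0.1164 m.
Rearranging Manning's equation: n = (1/Q) A R^(2/3) S^(1/2) = (1/0.0782) × 0.1102 × 0.1164^(2/3) × √0.001499 = 0.013.

n = 0.013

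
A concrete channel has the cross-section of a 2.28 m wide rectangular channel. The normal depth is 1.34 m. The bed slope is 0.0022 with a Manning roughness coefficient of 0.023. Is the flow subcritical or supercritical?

Flow area A = b·y = 2.28 × 1.34 = 3.055 m². Wetted perimeter P = b + 2y = 2.28 + 2×1.34 = 4.96 m.
Hydraulic radius R = A/P = 3.055/4.96 = 0.616 m.
V = (1/n) R^(2/3) √S = (1/0.023) × 0.616^(2/3) × √0.0022 = 1.476 m/s. Hydraulic depth D_h = A/T = 3.055/2.28 = 1.34 m.
Froude number Fr = V/√(g·D_h) = 1.476/√(9.81×1.34) = 0.407, which is less than 1, so the flow is subcritical.

subcritical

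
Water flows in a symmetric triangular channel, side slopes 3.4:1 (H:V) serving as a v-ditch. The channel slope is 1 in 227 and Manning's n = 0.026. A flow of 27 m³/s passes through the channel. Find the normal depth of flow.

Manning's equation rearranged: A R^(2/3) = nQ / (1·√S) = 0.026 × 27 / (√0.004405) = 10.58.
At y = 1.33 m: A R^(2/3) = 4.457 — short.
At y = 2.04 m: A R^(2/3) = 13.95 — over.
At y = 1.84 m: A R^(2/3) = 10.59 — ≈ 10.58.

y_n = 1.84 m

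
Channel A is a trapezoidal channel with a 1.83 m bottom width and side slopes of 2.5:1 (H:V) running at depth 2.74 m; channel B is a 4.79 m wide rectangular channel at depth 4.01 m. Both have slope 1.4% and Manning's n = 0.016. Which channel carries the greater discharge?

Channel A: With bottom width b = 1.83 m and side slope z = 2.5: A = (b + zy)y = (1.83 + 2.5×2.74)×2.74 = 23.78 m²; P = b + 2y√(1+z²) = 1.83 + 2×2.74×2.693 = 16.59 m. Hydraulic radius R = A/P = 23.78/16.59 = 1.434 m. Q_A = (1/0.016)·23.78·1.434^(2/3)·√0.014 = 223.7 m³/s.
Channel B: Flow area A = b·y = 4.79 × 4.01 = 19.21 m². Wetted perimeter P = b + 2y = 4.79 + 2×4.01 = 12.81 m. Hydraulic radius R = A/P = 19.21/12.81 = 1.499 m. Q_B = (1/0.016)·19.21·1.499^(2/3)·√0.014 = 186.1 m³/s.
Q_A = 223.7 m³/s vs Q_B = 186.1 m³/s, so channel A carries more.

channel A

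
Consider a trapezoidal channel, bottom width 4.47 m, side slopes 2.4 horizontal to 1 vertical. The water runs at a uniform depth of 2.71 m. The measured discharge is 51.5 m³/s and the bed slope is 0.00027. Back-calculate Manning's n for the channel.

With bottom width b = 4.47 m and side slope z = 2.4: A = (b + zy)y = (4.47 + 2.4×2.71)×2.71 = 29.74 m²; P = b + 2y√(1+z²) = 4.47 + 2×2.71×2.6 = 18.56 m.
Hydraulic radius R = A/P = 29.74/18.56 = 1.602 m.
Rearranging Manning's equation: n = (1/Q) A R^(2/3) S^(1/2) = (1/51.5) × 29.74 × 1.602^(2/3) × √0.00027 = 0.013.

n = 0.013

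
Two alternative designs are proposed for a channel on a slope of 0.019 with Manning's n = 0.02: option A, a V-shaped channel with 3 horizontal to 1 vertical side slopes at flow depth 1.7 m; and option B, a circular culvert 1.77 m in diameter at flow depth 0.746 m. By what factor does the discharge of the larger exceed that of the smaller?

Channel A: For a triangular section with side slope z = 3: A = zy² = 3×1.7² = 8.67 m²; P = 2y√(1+z²) = 2×1.7×3.162 = 10.75 m. Hydraulic radius R = A/P = 8.67/10.75 = 0.8064 m. Q_A = (1/0.02)·8.67·0.8064^(2/3)·√0.019 = 51.77 m³/s.
Channel B: For a circular section of diameter D = 1.77 m at depth y = 0.746 m, the central angle is θ = 2 arccos(1 − 2y/D) = 2.826 rad. Then A = (D²/8)(θ − sin θ) = 0.9853 m² and P = Dθ/2 = 2.501 m. Hydraulic radius R = A/P = 0.9853/2.501 = 0.3939 m. Q_B = (1/0.02)·0.9853·0.3939^(2/3)·√0.019 = 3.649 m³/s.
The larger discharge is 51.77 m³/s and the smaller is 3.649 m³/s; the ratio is 14.2.

14.2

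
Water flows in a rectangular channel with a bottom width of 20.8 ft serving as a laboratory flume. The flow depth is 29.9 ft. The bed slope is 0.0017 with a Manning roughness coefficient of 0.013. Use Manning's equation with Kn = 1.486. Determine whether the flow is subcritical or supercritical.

Flow area A = b·y = 20.8 × 29.9 = 621.9 ft². Wetted perimeter P = b + 2y = 20.8 + 2×29.9 = 80.6 ft.
Hydraulic radius R = A/P = 621.9/80.6 = 7.716 ft.
V = (1.486/n) R^(2/3) √S = (1.486/0.013) × 7.716^(2/3) × √0.0017 = 18.4 ft/s. Hydraulic depth D_h = A/T = 621.9/20.8 = 29.9 ft.
Froude number Fr = V/√(g·D_h) = 18.4/√(32.2×29.9) = 0.593, which is less than 1, so the flow is subcritical.

subcritical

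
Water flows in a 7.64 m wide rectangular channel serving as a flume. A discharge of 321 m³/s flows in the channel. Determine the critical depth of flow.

For a rectangular channel, critical depth y_c = (q²/g)^(1/3) where q = Q/b = 321/7.64 = 42.02 m²/s.
So y_c = (42.02²/9.81)^(1/3) = 5.65 m.

y_c = 5.65 m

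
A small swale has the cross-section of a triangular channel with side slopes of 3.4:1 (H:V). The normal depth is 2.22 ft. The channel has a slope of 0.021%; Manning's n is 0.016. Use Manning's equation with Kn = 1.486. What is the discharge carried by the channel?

For a triangular section with side slope z = 3.4: A = zy² = 3.4×2.22² = 16.76 ft²; P = 2y√(1+z²) = 2×2.22×3.544 = 15.74 ft.
Hydraulic radius R = A/P = 16.76/15.74 = 1.065 ft.
Manning's equation: Q = (1.486/n) A R^(2/3) S^(1/2) = (1.486/0.016) × 16.76 × 1.065^(2/3) × 0.00021^(1/2) = 23.5 ft³/s.

Q = 23.5 ft³/s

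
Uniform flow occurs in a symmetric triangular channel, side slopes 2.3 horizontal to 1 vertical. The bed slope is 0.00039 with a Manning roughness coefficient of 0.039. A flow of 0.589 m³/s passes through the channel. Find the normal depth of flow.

Manning's equation rearranged: A R^(2/3) = nQ / (1·√S) = 0.039 × 0.589 / (√0.00039) = 1.163.
Trying y = 1.17 m: A R^(2/3) = 2.079 — too large.
Trying y = 0.751 m: A R^(2/3) = 0.6373 — too small.
Trying y = 0.941 m: A R^(2/3) = 1.163 — matches.

y_n = 0.941 m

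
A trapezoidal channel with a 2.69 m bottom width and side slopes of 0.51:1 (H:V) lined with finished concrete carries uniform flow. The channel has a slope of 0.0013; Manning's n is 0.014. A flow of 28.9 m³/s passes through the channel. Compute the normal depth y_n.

Manning's equation rearranged: A R^(2/3) = nQ / (1·√S) = 0.014 × 28.9 / (√0.0013) = 11.22.
Try y = 1.88 m: A R^(2/3) = 6.826 — short.
Try y = 3.08 m: A R^(2/3) = 16.16 — over.
Try y = 2.51 m: A R^(2/3) = 11.23 — ≈ 11.22.

y_n = 2.51 m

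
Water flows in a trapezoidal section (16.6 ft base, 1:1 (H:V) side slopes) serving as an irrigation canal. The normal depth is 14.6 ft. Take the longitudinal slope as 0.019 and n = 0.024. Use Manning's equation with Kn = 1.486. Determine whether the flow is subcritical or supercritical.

supercritical

With bottom width b = 16.6 ft and side slope z = 1: A = (b + zy)y = (16.6 + 1×14.6)×14.6 = 455.5 ft²; P = b + 2y√(1+z²) = 16.6 + 2×14.6×1.414 = 57.9 ft.
Hydraulic radius R = A/P = 455.5/57.9 = 7.868 ft.
V = (1.486/n) R^(2/3) √S = (1.486/0.024) × 7.868^(2/3) × √0.019 = 33.76 ft/s. Hydraulic depth D_h = A/T = 455.5/45.8 = 9.946 ft.
Froude number Fr = V/√(g·D_h) = 33.76/√(32.2×9.946) = 1.89, which is greater than 1, so the flow is supercritical.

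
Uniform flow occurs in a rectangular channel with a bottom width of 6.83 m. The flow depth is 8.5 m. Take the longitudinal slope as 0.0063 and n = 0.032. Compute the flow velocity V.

V = 4.49 m/s

Flow area A = b·y = 6.83 × 8.5 = 58.05 m². Wetted perimeter P = b + 2y = 6.83 + 2×8.5 = 23.83 m.
Hydraulic radius R = A/P = 58.05/23.83 = 2.436 m.
From Manning's equation, V = (1/n) R^(2/3) S^(1/2) = (1/0.032) × 2.436^(2/3) × 0.0063^(1/2) = 4.49 m/s.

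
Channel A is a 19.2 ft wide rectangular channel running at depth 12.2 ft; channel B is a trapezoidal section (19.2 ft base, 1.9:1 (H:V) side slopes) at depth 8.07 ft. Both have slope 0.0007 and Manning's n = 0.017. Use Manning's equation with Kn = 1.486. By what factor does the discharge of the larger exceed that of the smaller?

Channel A: Flow area A = b·y = 19.2 × 12.2 = 234.2 ft². Wetted perimeter P = b + 2y = 19.2 + 2×12.2 = 43.6 ft. Hydraulic radius R = A/P = 234.2/43.6 = 5.372 ft. Q_A = (1.486/0.017)·234.2·5.372^(2/3)·√0.0007 = 1662 ft³/s.
Channel B: With bottom width b = 19.2 ft and side slope z = 1.9: A = (b + zy)y = (19.2 + 1.9×8.07)×8.07 = 278.7 ft²; P = b + 2y√(1+z²) = 19.2 + 2×8.07×2.147 = 53.85 ft. Hydraulic radius R = A/P = 278.7/53.85 = 5.175 ft. Q_B = (1.486/0.017)·278.7·5.175^(2/3)·√0.0007 = 1928 ft³/s.
The larger discharge is 1928 ft³/s and the smaller is 1662 ft³/s; the ratio is 1.16.

1.16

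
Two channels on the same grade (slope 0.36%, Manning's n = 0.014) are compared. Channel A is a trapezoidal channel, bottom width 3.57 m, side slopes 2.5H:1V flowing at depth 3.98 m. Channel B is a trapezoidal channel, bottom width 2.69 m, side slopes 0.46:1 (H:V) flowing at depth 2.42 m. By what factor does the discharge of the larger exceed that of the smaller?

8.89

Channel A: With bottom width b = 3.57 m and side slope z = 2.5: A = (b + zy)y = (3.57 + 2.5×3.98)×3.98 = 53.81 m²; P = b + 2y√(1+z²) = 3.57 + 2×3.98×2.693 = 25 m. Hydraulic radius R = A/P = 53.81/25 = 2.152 m. Q_A = (1/0.014)·53.81·2.152^(2/3)·√0.0036 = 384.4 m³/s.
Channel B: With bottom width b = 2.69 m and side slope z = 0.46: A = (b + zy)y = (2.69 + 0.46×2.42)×2.42 = 9.204 m²; P = b + 2y√(1+z²) = 2.69 + 2×2.42×1.101 = 8.018 m. Hydraulic radius R = A/P = 9.204/8.018 = 1.148 m. Q_B = (1/0.014)·9.204·1.148^(2/3)·√0.0036 = 43.25 m³/s.
The larger discharge is 384.4 m³/s and the smaller is 43.25 m³/s; the ratio is 8.89.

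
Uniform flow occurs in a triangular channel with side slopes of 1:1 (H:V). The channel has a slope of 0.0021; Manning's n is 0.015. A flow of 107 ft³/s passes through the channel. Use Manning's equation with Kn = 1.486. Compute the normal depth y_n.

Manning's equation rearranged: A R^(2/3) = nQ / (1.486·√S) = 0.015 × 107 / (1.486 × √0.0021) = 23.57.
Try y = 3.6 ft: A R^(2/3) = 15.22 — too small.
Try y = 4.24 ft: A R^(2/3) = 23.55 — close enough.

y_n = 4.24 ft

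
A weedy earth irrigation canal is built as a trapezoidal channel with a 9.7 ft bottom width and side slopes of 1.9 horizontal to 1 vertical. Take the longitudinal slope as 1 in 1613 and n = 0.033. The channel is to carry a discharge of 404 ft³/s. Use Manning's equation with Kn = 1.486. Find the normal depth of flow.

y_n = 6.59 ft

Manning's equation rearranged: A R^(2/3) = nQ / (1.486·√S) = 0.033 × 404 / (1.486 × √0.00062) = 360.3.
At y = 4.53 ft: A R^(2/3) = 166.5 — low.
At y = 8.14 ft: A R^(2/3) = 565.6 — high.
At y = 6.59 ft: A R^(2/3) = 359.9 — ≈ 360.3.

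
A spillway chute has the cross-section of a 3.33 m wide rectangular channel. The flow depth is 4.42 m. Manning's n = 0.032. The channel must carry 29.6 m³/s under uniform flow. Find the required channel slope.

Flow area A = b·y = 3.33 × 4.42 = 14.72 m². Wetted perimeter P = b + 2y = 3.33 + 2×4.42 = 12.17 m.
Hydraulic radius R = A/P = 14.72/12.17 = 1.209 m.
From Manning's equation, S = [nQ / (1 A R^(2/3))]² = [0.032 × 29.6 / (1 × 14.72 × 1.209^(2/3))]² = 0.00321.

S = 0.00321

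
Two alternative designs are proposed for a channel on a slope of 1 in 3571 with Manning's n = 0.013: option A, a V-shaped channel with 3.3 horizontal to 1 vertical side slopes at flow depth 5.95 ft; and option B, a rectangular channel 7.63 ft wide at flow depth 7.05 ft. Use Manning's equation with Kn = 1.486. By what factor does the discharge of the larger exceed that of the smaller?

2.38

Channel A: For a triangular section with side slope z = 3.3: A = zy² = 3.3×5.95² = 116.8 ft²; P = 2y√(1+z²) = 2×5.95×3.448 = 41.03 ft. Hydraulic radius R = A/P = 116.8/41.03 = 2.847 ft. Q_A = (1.486/0.013)·116.8·2.847^(2/3)·√0.00028 = 448.9 ft³/s.
Channel B: Flow area A = b·y = 7.63 × 7.05 = 53.79 ft². Wetted perimeter P = b + 2y = 7.63 + 2×7.05 = 21.73 ft. Hydraulic radius R = A/P = 53.79/21.73 = 2.475 ft. Q_B = (1.486/0.013)·53.79·2.475^(2/3)·√0.00028 = 188.3 ft³/s.
The larger discharge is 448.9 ft³/s and the smaller is 188.3 ft³/s; the ratio is 2.38.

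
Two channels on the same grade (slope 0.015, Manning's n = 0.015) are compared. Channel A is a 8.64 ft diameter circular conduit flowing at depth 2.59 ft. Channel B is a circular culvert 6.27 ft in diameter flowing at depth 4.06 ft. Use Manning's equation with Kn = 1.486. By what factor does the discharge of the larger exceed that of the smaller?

Channel A: For a circular section of diameter D = 8.64 ft at depth y = 2.59 ft, the central angle is θ = 2 arccos(1 − 2y/D) = 2.318 rad. Then A = (D²/8)(θ − sin θ) = 14.78 ft² and P = Dθ/2 = 10.01 ft. Hydraulic radius R = A/P = 14.78/10.01 = 1.476 ft. Q_A = (1.486/0.015)·14.78·1.476^(2/3)·√0.015 = 232.4 ft³/s.
Channel B: For a circular section of diameter D = 6.27 ft at depth y = 4.06 ft, the central angle is θ = 2 arccos(1 − 2y/D) = 3.741 rad. Then A = (D²/8)(θ − sin θ) = 21.15 ft² and P = Dθ/2 = 11.73 ft. Hydraulic radius R = A/P = 21.15/11.73 = 1.804 ft. Q_B = (1.486/0.015)·21.15·1.804^(2/3)·√0.015 = 380.3 ft³/s.
The larger discharge is 380.3 ft³/s and the smaller is 232.4 ft³/s; the ratio is 1.64.

1.64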